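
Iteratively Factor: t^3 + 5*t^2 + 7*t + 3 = (t + 1)*(t^2 + 4*t + 3) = (t + 1)^2*(t + 3)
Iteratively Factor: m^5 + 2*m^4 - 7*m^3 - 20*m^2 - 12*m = (m + 2)*(m^4 - 7*m^2 - 6*m) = (m + 1)*(m + 2)*(m^3 - m^2 - 6*m) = m*(m + 1)*(m + 2)*(m^2 - m - 6) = m*(m - 3)*(m + 1)*(m + 2)*(m + 2)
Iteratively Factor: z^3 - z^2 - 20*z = (z + 4)*(z^2 - 5*z) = z*(z + 4)*(z - 5)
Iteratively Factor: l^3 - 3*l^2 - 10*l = (l)*(l^2 - 3*l - 10) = l*(l - 5)*(l + 2)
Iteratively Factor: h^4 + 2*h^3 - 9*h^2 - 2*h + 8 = (h + 4)*(h^3 - 2*h^2 - h + 2) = (h - 1)*(h + 4)*(h^2 - h - 2) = (h - 2)*(h - 1)*(h + 4)*(h + 1)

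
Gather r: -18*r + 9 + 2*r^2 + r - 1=2*r^2 - 17*r + 8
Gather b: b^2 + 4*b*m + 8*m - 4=b^2 + 4*b*m + 8*m - 4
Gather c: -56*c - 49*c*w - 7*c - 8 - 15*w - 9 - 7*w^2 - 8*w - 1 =c*(-49*w - 63) - 7*w^2 - 23*w - 18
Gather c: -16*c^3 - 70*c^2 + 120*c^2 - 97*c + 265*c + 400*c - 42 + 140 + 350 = -16*c^3 + 50*c^2 + 568*c + 448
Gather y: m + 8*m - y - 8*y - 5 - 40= 9*m - 9*y - 45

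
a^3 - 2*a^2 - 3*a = a*(a - 3)*(a + 1)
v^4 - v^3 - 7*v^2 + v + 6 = (v - 3)*(v - 1)*(v + 1)*(v + 2)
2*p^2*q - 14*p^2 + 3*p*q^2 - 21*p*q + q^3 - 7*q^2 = (p + q)*(2*p + q)*(q - 7)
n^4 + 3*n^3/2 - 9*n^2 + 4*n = n*(n - 2)*(n - 1/2)*(n + 4)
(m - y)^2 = m^2 - 2*m*y + y^2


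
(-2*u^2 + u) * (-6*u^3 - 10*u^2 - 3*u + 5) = 12*u^5 + 14*u^4 - 4*u^3 - 13*u^2 + 5*u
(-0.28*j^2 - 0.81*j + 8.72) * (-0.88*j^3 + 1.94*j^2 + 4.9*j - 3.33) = 0.2464*j^5 + 0.1696*j^4 - 10.617*j^3 + 13.8802*j^2 + 45.4253*j - 29.0376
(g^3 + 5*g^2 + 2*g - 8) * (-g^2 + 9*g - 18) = -g^5 + 4*g^4 + 25*g^3 - 64*g^2 - 108*g + 144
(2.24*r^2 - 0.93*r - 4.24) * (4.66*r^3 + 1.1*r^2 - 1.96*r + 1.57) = 10.4384*r^5 - 1.8698*r^4 - 25.1718*r^3 + 0.6756*r^2 + 6.8503*r - 6.6568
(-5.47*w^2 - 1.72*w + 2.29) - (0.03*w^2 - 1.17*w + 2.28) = -5.5*w^2 - 0.55*w + 0.0100000000000002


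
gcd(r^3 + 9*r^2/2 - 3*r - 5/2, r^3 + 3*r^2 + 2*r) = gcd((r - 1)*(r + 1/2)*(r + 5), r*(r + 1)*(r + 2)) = 1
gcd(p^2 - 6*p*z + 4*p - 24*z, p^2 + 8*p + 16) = p + 4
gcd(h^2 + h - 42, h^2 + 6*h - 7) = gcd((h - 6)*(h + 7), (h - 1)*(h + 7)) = h + 7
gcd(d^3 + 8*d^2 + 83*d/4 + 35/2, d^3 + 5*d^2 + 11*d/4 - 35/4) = d^2 + 6*d + 35/4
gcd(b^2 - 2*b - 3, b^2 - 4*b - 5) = b + 1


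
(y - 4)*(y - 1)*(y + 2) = y^3 - 3*y^2 - 6*y + 8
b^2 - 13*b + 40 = (b - 8)*(b - 5)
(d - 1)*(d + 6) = d^2 + 5*d - 6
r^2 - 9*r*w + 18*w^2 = (r - 6*w)*(r - 3*w)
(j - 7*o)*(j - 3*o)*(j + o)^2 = j^4 - 8*j^3*o + 2*j^2*o^2 + 32*j*o^3 + 21*o^4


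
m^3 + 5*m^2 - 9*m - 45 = (m - 3)*(m + 3)*(m + 5)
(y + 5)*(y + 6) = y^2 + 11*y + 30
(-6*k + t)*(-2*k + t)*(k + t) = 12*k^3 + 4*k^2*t - 7*k*t^2 + t^3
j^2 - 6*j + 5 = (j - 5)*(j - 1)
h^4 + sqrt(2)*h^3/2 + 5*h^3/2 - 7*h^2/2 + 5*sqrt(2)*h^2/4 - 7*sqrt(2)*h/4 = h*(h - 1)*(h + 7/2)*(h + sqrt(2)/2)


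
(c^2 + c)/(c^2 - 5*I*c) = (c + 1)/(c - 5*I)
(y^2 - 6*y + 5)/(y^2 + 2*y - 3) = (y - 5)/(y + 3)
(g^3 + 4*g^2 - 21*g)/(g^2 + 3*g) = (g^2 + 4*g - 21)/(g + 3)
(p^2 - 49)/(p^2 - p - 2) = (49 - p^2)/(-p^2 + p + 2)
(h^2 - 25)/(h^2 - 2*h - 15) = (h + 5)/(h + 3)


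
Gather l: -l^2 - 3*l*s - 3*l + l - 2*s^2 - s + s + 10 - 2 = -l^2 + l*(-3*s - 2) - 2*s^2 + 8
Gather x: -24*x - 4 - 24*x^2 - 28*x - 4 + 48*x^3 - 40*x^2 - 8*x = 48*x^3 - 64*x^2 - 60*x - 8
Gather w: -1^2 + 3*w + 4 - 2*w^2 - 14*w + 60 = -2*w^2 - 11*w + 63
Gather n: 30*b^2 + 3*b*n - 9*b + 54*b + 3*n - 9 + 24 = 30*b^2 + 45*b + n*(3*b + 3) + 15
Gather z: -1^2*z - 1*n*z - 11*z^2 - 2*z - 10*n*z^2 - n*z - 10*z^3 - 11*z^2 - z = -10*z^3 + z^2*(-10*n - 22) + z*(-2*n - 4)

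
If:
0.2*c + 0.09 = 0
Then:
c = -0.45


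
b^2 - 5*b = b*(b - 5)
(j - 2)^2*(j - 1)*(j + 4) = j^4 - j^3 - 12*j^2 + 28*j - 16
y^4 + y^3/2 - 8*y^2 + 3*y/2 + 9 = (y - 2)*(y - 3/2)*(y + 1)*(y + 3)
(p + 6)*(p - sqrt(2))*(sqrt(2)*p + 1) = sqrt(2)*p^3 - p^2 + 6*sqrt(2)*p^2 - 6*p - sqrt(2)*p - 6*sqrt(2)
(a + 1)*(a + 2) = a^2 + 3*a + 2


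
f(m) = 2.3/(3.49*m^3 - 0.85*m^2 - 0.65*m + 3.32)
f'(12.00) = -0.00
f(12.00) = 0.00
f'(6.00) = -0.00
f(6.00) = 0.00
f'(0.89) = -0.69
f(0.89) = 0.51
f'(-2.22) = -0.09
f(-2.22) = -0.06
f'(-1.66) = -0.37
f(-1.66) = -0.17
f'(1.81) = -0.17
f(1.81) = 0.11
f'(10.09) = -0.00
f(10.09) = 0.00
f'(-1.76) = -0.27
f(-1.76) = -0.13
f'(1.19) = -0.54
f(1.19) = 0.32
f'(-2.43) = -0.06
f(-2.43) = -0.05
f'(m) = 2.3*(-10.47*m^2 + 1.7*m + 0.65)/(3.49*m^3 - 0.85*m^2 - 0.65*m + 3.32)^2 = (-24.081*m^2 + 3.91*m + 1.495)/(3.49*m^3 - 0.85*m^2 - 0.65*m + 3.32)^2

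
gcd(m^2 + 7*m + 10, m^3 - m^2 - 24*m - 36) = m + 2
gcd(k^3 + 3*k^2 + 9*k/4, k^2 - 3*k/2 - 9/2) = k + 3/2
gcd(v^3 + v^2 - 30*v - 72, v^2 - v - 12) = v + 3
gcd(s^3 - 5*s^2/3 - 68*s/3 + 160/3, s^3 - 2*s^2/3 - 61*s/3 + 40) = s^2 + 7*s/3 - 40/3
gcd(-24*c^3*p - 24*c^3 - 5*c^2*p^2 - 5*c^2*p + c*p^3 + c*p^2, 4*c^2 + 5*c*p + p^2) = 1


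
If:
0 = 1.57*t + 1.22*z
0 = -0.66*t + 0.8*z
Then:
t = 0.00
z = 0.00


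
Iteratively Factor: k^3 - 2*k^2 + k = (k - 1)*(k^2 - k) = (k - 1)^2*(k)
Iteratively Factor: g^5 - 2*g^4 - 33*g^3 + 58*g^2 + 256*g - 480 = (g + 4)*(g^4 - 6*g^3 - 9*g^2 + 94*g - 120) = (g + 4)^2*(g^3 - 10*g^2 + 31*g - 30) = (g - 5)*(g + 4)^2*(g^2 - 5*g + 6) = (g - 5)*(g - 3)*(g + 4)^2*(g - 2)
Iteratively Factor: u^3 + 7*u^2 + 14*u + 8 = (u + 2)*(u^2 + 5*u + 4) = (u + 1)*(u + 2)*(u + 4)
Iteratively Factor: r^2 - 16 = (r + 4)*(r - 4)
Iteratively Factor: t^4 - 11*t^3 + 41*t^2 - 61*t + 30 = (t - 2)*(t^3 - 9*t^2 + 23*t - 15) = (t - 5)*(t - 2)*(t^2 - 4*t + 3) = (t - 5)*(t - 2)*(t - 1)*(t - 3)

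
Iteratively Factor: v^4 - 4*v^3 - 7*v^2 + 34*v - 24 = (v - 4)*(v^3 - 7*v + 6) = (v - 4)*(v + 3)*(v^2 - 3*v + 2) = (v - 4)*(v - 2)*(v + 3)*(v - 1)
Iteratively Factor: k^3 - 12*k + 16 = (k - 2)*(k^2 + 2*k - 8) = (k - 2)*(k + 4)*(k - 2)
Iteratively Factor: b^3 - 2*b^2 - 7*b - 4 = (b - 4)*(b^2 + 2*b + 1) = (b - 4)*(b + 1)*(b + 1)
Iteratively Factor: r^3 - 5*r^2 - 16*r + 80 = (r - 5)*(r^2 - 16) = (r - 5)*(r + 4)*(r - 4)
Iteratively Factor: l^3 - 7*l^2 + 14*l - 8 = (l - 4)*(l^2 - 3*l + 2) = (l - 4)*(l - 1)*(l - 2)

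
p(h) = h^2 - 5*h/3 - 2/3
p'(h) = 2*h - 5/3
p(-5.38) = 37.24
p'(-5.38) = -12.43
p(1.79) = -0.45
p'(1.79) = 1.91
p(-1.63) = 4.71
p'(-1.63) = -4.93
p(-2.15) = 7.54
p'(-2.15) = -5.97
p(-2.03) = 6.84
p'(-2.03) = -5.73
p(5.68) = 22.13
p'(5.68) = 9.69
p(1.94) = -0.14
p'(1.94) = 2.21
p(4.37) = 11.15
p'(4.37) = 7.07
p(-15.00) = 249.33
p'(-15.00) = -31.67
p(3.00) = 3.33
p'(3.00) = 4.33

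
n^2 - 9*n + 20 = (n - 5)*(n - 4)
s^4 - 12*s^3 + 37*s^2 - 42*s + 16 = (s - 8)*(s - 2)*(s - 1)^2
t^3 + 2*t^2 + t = t*(t + 1)^2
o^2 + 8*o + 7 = (o + 1)*(o + 7)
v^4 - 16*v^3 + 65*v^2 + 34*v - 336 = (v - 8)*(v - 7)*(v - 3)*(v + 2)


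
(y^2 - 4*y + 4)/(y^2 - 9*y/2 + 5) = 2*(y - 2)/(2*y - 5)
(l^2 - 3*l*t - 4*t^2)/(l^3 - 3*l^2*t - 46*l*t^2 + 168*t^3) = (-l - t)/(-l^2 - l*t + 42*t^2)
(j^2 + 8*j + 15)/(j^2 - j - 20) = (j^2 + 8*j + 15)/(j^2 - j - 20)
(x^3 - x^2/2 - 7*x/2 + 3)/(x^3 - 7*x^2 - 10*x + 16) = (x - 3/2)/(x - 8)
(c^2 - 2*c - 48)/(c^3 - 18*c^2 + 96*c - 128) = (c + 6)/(c^2 - 10*c + 16)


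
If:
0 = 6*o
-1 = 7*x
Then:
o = 0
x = -1/7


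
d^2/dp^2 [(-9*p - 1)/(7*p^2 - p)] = 2*(-441*p^3 - 147*p^2 + 21*p - 1)/(p^3*(343*p^3 - 147*p^2 + 21*p - 1))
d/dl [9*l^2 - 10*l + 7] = 18*l - 10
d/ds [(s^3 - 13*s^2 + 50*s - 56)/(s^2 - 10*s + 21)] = (s^2 - 6*s + 10)/(s^2 - 6*s + 9)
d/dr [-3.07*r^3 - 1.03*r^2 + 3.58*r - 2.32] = -9.21*r^2 - 2.06*r + 3.58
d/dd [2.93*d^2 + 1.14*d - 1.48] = 5.86*d + 1.14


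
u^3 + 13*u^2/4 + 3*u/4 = u*(u + 1/4)*(u + 3)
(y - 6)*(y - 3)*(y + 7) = y^3 - 2*y^2 - 45*y + 126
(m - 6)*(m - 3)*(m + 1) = m^3 - 8*m^2 + 9*m + 18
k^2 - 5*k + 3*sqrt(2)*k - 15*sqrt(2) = (k - 5)*(k + 3*sqrt(2))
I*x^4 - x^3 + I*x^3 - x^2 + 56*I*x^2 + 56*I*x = x*(x - 7*I)*(x + 8*I)*(I*x + I)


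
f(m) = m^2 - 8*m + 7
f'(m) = 2*m - 8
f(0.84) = 0.99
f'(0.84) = -6.32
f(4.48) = -8.77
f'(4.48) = 0.96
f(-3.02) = 40.28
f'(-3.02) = -14.04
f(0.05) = 6.60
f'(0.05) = -7.90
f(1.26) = -1.49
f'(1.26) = -5.48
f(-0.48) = 11.07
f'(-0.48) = -8.96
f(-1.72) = 23.72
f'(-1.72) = -11.44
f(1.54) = -2.95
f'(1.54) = -4.92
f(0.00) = 7.00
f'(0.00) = -8.00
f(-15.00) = 352.00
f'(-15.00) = -38.00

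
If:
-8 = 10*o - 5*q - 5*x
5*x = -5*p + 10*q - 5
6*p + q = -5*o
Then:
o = 19*x/31 - 74/155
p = 9/31 - 17*x/31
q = 7*x/31 + 20/31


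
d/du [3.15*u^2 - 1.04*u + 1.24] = 6.3*u - 1.04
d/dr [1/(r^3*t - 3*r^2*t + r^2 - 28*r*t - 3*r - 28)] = (-3*r^2*t + 6*r*t - 2*r + 28*t + 3)/(-r^3*t + 3*r^2*t - r^2 + 28*r*t + 3*r + 28)^2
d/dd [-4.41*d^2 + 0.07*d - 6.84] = 0.07 - 8.82*d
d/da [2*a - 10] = 2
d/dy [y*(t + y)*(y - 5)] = y*(t + y) + y*(y - 5) + (t + y)*(y - 5)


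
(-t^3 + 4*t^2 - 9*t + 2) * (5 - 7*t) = 7*t^4 - 33*t^3 + 83*t^2 - 59*t + 10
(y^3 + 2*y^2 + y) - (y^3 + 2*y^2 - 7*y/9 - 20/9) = 16*y/9 + 20/9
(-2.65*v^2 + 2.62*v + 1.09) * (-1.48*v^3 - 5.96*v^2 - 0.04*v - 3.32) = 3.922*v^5 + 11.9164*v^4 - 17.1224*v^3 + 2.1968*v^2 - 8.742*v - 3.6188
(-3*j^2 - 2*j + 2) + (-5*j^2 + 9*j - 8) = -8*j^2 + 7*j - 6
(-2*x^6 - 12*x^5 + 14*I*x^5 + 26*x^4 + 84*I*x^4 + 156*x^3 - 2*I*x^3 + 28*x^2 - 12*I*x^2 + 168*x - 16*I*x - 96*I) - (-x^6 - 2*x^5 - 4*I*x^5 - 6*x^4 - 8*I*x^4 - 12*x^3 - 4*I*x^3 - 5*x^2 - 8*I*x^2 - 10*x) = -x^6 - 10*x^5 + 18*I*x^5 + 32*x^4 + 92*I*x^4 + 168*x^3 + 2*I*x^3 + 33*x^2 - 4*I*x^2 + 178*x - 16*I*x - 96*I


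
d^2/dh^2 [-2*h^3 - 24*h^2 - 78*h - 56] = -12*h - 48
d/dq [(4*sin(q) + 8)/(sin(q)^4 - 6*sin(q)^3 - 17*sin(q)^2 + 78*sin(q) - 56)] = 4*(-3*sin(q)^4 + 4*sin(q)^3 + 53*sin(q)^2 + 68*sin(q) - 212)*cos(q)/((sin(q) - 7)^2*(sin(q) - 2)^2*(sin(q) - 1)^2*(sin(q) + 4)^2)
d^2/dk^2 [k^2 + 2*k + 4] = 2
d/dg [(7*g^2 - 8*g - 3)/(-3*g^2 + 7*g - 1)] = (25*g^2 - 32*g + 29)/(9*g^4 - 42*g^3 + 55*g^2 - 14*g + 1)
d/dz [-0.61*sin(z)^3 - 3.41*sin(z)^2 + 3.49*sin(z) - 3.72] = (-1.83*sin(z)^2 - 6.82*sin(z) + 3.49)*cos(z)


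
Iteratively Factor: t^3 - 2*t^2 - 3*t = (t)*(t^2 - 2*t - 3) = t*(t + 1)*(t - 3)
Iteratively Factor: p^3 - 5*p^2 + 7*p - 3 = (p - 1)*(p^2 - 4*p + 3) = (p - 3)*(p - 1)*(p - 1)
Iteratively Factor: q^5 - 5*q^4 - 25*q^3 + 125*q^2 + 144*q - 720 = (q + 4)*(q^4 - 9*q^3 + 11*q^2 + 81*q - 180) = (q - 5)*(q + 4)*(q^3 - 4*q^2 - 9*q + 36) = (q - 5)*(q - 4)*(q + 4)*(q^2 - 9) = (q - 5)*(q - 4)*(q + 3)*(q + 4)*(q - 3)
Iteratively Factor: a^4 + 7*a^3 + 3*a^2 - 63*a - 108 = (a - 3)*(a^3 + 10*a^2 + 33*a + 36) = (a - 3)*(a + 3)*(a^2 + 7*a + 12) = (a - 3)*(a + 3)*(a + 4)*(a + 3)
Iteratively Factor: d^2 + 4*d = (d + 4)*(d)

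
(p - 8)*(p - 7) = p^2 - 15*p + 56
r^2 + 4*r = r*(r + 4)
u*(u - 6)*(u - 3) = u^3 - 9*u^2 + 18*u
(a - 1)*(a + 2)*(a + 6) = a^3 + 7*a^2 + 4*a - 12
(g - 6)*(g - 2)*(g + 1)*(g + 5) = g^4 - 2*g^3 - 31*g^2 + 32*g + 60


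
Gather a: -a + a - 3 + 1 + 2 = 0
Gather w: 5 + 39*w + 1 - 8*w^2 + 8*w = -8*w^2 + 47*w + 6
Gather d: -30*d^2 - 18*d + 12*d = -30*d^2 - 6*d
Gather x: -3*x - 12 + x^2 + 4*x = x^2 + x - 12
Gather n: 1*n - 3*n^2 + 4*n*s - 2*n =-3*n^2 + n*(4*s - 1)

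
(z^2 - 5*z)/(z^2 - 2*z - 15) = z/(z + 3)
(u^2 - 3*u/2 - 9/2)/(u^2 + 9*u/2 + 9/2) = (u - 3)/(u + 3)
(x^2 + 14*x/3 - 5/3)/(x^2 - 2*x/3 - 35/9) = 3*(-3*x^2 - 14*x + 5)/(-9*x^2 + 6*x + 35)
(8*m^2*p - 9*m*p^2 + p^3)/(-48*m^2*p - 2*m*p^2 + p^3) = (-m + p)/(6*m + p)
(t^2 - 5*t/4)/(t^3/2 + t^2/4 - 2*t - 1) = t*(4*t - 5)/(2*t^3 + t^2 - 8*t - 4)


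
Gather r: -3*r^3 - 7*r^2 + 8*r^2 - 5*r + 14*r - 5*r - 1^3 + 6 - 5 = -3*r^3 + r^2 + 4*r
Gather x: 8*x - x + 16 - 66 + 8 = 7*x - 42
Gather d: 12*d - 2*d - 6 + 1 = 10*d - 5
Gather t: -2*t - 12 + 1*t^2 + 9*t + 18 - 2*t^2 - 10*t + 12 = -t^2 - 3*t + 18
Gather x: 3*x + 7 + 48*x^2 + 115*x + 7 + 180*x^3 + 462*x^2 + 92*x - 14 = 180*x^3 + 510*x^2 + 210*x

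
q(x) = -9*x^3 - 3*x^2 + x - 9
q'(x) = -27*x^2 - 6*x + 1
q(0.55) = -10.85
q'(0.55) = -10.47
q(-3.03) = 210.79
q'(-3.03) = -228.70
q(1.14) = -25.09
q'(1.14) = -40.93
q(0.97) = -19.07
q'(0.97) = -30.22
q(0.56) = -10.96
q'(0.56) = -10.83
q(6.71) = -2856.37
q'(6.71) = -1254.91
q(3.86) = -567.45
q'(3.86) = -424.45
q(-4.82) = 924.30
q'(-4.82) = -597.35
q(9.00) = -6804.00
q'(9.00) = -2240.00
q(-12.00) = 15099.00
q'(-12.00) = -3815.00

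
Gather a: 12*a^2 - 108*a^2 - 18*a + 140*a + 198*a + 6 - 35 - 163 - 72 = -96*a^2 + 320*a - 264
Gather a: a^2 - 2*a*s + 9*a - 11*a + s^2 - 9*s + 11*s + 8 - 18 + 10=a^2 + a*(-2*s - 2) + s^2 + 2*s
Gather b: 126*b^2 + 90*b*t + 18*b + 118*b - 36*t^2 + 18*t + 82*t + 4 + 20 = 126*b^2 + b*(90*t + 136) - 36*t^2 + 100*t + 24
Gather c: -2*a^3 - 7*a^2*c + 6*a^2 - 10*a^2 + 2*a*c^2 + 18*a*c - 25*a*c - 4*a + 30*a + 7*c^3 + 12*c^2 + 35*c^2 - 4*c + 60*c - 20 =-2*a^3 - 4*a^2 + 26*a + 7*c^3 + c^2*(2*a + 47) + c*(-7*a^2 - 7*a + 56) - 20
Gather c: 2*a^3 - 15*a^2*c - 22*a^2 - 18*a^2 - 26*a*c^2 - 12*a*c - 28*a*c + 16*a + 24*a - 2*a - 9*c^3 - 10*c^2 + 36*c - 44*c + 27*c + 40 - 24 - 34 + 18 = 2*a^3 - 40*a^2 + 38*a - 9*c^3 + c^2*(-26*a - 10) + c*(-15*a^2 - 40*a + 19)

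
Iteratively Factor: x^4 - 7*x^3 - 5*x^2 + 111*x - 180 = (x + 4)*(x^3 - 11*x^2 + 39*x - 45) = (x - 5)*(x + 4)*(x^2 - 6*x + 9) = (x - 5)*(x - 3)*(x + 4)*(x - 3)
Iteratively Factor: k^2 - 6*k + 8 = (k - 2)*(k - 4)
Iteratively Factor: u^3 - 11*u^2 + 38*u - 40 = (u - 4)*(u^2 - 7*u + 10) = (u - 4)*(u - 2)*(u - 5)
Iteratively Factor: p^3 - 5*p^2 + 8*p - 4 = (p - 2)*(p^2 - 3*p + 2) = (p - 2)*(p - 1)*(p - 2)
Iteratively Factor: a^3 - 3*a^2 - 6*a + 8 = (a - 4)*(a^2 + a - 2) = (a - 4)*(a - 1)*(a + 2)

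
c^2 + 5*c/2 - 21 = (c - 7/2)*(c + 6)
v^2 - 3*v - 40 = (v - 8)*(v + 5)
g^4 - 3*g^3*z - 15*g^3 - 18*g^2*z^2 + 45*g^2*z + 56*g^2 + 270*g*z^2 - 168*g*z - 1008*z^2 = (g - 8)*(g - 7)*(g - 6*z)*(g + 3*z)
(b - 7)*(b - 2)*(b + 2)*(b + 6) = b^4 - b^3 - 46*b^2 + 4*b + 168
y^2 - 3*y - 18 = (y - 6)*(y + 3)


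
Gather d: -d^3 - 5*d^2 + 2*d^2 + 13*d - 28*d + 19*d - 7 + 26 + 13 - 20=-d^3 - 3*d^2 + 4*d + 12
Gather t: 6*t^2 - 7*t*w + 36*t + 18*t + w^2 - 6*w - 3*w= 6*t^2 + t*(54 - 7*w) + w^2 - 9*w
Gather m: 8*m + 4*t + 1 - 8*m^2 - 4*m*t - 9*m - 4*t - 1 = -8*m^2 + m*(-4*t - 1)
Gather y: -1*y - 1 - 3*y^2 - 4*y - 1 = -3*y^2 - 5*y - 2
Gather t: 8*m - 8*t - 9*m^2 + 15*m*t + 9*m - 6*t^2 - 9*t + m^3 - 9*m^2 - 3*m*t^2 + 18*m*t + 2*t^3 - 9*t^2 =m^3 - 18*m^2 + 17*m + 2*t^3 + t^2*(-3*m - 15) + t*(33*m - 17)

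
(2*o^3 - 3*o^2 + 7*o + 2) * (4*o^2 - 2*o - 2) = 8*o^5 - 16*o^4 + 30*o^3 - 18*o - 4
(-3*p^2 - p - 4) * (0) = 0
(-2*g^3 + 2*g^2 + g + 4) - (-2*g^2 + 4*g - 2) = -2*g^3 + 4*g^2 - 3*g + 6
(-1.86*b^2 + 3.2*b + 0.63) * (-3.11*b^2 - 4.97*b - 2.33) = 5.7846*b^4 - 0.707800000000001*b^3 - 13.5295*b^2 - 10.5871*b - 1.4679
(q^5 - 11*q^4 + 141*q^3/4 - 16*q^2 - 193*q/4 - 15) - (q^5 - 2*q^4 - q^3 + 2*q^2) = -9*q^4 + 145*q^3/4 - 18*q^2 - 193*q/4 - 15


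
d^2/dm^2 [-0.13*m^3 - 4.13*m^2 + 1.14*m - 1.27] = -0.78*m - 8.26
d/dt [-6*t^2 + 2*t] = 2 - 12*t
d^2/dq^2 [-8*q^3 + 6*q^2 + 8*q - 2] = 12 - 48*q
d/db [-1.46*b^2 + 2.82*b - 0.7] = 2.82 - 2.92*b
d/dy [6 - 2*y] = -2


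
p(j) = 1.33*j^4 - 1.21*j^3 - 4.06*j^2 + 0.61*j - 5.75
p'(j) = 5.32*j^3 - 3.63*j^2 - 8.12*j + 0.61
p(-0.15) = -5.93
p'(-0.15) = 1.73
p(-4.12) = 390.65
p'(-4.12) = -399.60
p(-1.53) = -4.57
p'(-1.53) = -14.52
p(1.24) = -10.40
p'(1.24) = -4.90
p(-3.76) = 264.71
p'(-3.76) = -302.98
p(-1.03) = -7.87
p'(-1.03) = -0.69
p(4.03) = 202.38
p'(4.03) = 257.13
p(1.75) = -11.13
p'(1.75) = 3.80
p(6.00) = 1314.07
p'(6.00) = 970.33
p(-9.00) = 9268.12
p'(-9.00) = -4098.62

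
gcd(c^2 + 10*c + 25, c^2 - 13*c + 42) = 1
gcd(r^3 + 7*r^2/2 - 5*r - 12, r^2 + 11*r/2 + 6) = r^2 + 11*r/2 + 6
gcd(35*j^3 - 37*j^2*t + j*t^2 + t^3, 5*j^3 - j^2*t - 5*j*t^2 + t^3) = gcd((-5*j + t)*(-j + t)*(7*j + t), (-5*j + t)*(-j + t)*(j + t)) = 5*j^2 - 6*j*t + t^2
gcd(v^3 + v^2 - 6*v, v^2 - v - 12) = v + 3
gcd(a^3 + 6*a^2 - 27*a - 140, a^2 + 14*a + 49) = a + 7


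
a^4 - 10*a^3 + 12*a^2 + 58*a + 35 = (a - 7)*(a - 5)*(a + 1)^2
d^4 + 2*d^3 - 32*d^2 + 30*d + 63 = (d - 3)^2*(d + 1)*(d + 7)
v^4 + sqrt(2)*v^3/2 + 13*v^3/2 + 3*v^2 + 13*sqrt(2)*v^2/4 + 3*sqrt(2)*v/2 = v*(v + 1/2)*(v + 6)*(v + sqrt(2)/2)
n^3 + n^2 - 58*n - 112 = (n - 8)*(n + 2)*(n + 7)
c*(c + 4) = c^2 + 4*c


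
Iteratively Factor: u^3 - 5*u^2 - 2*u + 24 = (u - 4)*(u^2 - u - 6) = (u - 4)*(u + 2)*(u - 3)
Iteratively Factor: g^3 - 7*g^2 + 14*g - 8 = (g - 1)*(g^2 - 6*g + 8) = (g - 4)*(g - 1)*(g - 2)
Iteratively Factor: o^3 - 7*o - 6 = (o - 3)*(o^2 + 3*o + 2) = (o - 3)*(o + 2)*(o + 1)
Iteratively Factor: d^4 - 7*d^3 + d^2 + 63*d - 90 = (d - 3)*(d^3 - 4*d^2 - 11*d + 30) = (d - 5)*(d - 3)*(d^2 + d - 6) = (d - 5)*(d - 3)*(d - 2)*(d + 3)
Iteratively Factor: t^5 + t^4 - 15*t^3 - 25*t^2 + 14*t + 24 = (t + 3)*(t^4 - 2*t^3 - 9*t^2 + 2*t + 8) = (t + 2)*(t + 3)*(t^3 - 4*t^2 - t + 4) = (t + 1)*(t + 2)*(t + 3)*(t^2 - 5*t + 4) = (t - 1)*(t + 1)*(t + 2)*(t + 3)*(t - 4)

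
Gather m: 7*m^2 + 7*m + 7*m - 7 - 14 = 7*m^2 + 14*m - 21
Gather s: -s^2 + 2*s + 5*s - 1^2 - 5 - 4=-s^2 + 7*s - 10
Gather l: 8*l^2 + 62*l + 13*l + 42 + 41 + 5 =8*l^2 + 75*l + 88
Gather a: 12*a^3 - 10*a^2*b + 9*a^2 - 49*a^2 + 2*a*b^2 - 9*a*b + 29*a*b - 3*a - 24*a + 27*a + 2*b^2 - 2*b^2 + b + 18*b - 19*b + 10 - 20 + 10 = 12*a^3 + a^2*(-10*b - 40) + a*(2*b^2 + 20*b)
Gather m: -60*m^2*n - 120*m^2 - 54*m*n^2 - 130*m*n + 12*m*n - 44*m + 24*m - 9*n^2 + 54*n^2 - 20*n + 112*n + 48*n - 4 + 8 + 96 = m^2*(-60*n - 120) + m*(-54*n^2 - 118*n - 20) + 45*n^2 + 140*n + 100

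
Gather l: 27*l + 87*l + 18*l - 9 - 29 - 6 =132*l - 44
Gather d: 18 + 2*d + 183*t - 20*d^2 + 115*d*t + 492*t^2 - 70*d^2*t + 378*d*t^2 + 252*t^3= d^2*(-70*t - 20) + d*(378*t^2 + 115*t + 2) + 252*t^3 + 492*t^2 + 183*t + 18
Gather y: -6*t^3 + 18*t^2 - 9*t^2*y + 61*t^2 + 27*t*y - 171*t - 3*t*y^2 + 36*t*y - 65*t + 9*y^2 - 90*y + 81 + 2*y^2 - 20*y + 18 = -6*t^3 + 79*t^2 - 236*t + y^2*(11 - 3*t) + y*(-9*t^2 + 63*t - 110) + 99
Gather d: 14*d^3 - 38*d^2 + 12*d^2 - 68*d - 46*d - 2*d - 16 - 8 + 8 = 14*d^3 - 26*d^2 - 116*d - 16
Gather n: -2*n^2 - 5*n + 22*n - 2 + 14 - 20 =-2*n^2 + 17*n - 8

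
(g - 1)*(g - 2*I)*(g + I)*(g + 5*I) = g^4 - g^3 + 4*I*g^3 + 7*g^2 - 4*I*g^2 - 7*g + 10*I*g - 10*I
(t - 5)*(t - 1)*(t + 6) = t^3 - 31*t + 30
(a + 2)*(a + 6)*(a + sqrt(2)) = a^3 + sqrt(2)*a^2 + 8*a^2 + 8*sqrt(2)*a + 12*a + 12*sqrt(2)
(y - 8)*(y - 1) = y^2 - 9*y + 8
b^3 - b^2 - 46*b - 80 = (b - 8)*(b + 2)*(b + 5)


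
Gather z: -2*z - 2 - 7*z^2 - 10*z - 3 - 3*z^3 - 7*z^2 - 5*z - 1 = -3*z^3 - 14*z^2 - 17*z - 6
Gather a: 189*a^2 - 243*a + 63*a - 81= 189*a^2 - 180*a - 81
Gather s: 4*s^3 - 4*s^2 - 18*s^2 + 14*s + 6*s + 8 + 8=4*s^3 - 22*s^2 + 20*s + 16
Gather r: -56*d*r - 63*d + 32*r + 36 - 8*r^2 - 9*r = -63*d - 8*r^2 + r*(23 - 56*d) + 36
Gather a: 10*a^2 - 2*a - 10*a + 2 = 10*a^2 - 12*a + 2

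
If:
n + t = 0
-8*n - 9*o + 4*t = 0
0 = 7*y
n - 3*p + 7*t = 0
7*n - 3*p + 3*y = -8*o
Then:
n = 0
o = 0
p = 0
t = 0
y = 0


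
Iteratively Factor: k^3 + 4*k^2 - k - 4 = (k - 1)*(k^2 + 5*k + 4) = (k - 1)*(k + 1)*(k + 4)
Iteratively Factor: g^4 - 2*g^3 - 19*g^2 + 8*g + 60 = (g + 3)*(g^3 - 5*g^2 - 4*g + 20) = (g - 2)*(g + 3)*(g^2 - 3*g - 10) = (g - 5)*(g - 2)*(g + 3)*(g + 2)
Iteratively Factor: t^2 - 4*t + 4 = (t - 2)*(t - 2)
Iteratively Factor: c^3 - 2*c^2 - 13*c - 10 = (c + 1)*(c^2 - 3*c - 10) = (c - 5)*(c + 1)*(c + 2)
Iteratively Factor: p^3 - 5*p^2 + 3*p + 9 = (p - 3)*(p^2 - 2*p - 3) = (p - 3)*(p + 1)*(p - 3)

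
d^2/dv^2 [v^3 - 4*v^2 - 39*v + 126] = 6*v - 8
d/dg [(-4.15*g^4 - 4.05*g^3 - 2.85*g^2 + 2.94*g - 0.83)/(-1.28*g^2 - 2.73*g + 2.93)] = (10.624*g^5 + 39.1725*g^4 - 26.525*g^3 - 24.0558*g^2 - 18.8258*g + 6.3483)/(1.6384*g^4 + 6.9888*g^3 - 0.0479000000000012*g^2 - 15.9978*g + 8.5849)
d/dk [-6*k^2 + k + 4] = 1 - 12*k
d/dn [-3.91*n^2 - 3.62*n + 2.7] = -7.82*n - 3.62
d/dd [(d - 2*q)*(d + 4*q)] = 2*d + 2*q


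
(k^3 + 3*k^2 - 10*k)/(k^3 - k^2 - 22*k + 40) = k/(k - 4)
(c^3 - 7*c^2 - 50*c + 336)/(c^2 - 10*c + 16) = (c^2 + c - 42)/(c - 2)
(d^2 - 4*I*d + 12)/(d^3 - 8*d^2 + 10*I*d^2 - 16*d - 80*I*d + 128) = (d - 6*I)/(d^2 + 8*d*(-1 + I) - 64*I)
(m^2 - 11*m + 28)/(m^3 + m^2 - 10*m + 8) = (m^2 - 11*m + 28)/(m^3 + m^2 - 10*m + 8)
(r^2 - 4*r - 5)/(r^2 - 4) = (r^2 - 4*r - 5)/(r^2 - 4)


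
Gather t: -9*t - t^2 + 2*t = -t^2 - 7*t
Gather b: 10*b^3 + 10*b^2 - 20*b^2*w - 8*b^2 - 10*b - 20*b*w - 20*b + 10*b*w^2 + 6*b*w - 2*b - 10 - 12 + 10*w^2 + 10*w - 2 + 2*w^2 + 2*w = 10*b^3 + b^2*(2 - 20*w) + b*(10*w^2 - 14*w - 32) + 12*w^2 + 12*w - 24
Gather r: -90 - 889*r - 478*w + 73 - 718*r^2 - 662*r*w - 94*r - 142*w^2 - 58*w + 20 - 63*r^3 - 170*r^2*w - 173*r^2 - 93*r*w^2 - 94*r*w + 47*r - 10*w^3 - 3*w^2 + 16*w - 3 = -63*r^3 + r^2*(-170*w - 891) + r*(-93*w^2 - 756*w - 936) - 10*w^3 - 145*w^2 - 520*w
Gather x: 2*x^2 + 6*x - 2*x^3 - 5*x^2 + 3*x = -2*x^3 - 3*x^2 + 9*x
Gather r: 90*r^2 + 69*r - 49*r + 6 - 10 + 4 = 90*r^2 + 20*r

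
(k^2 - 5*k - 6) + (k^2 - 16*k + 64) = 2*k^2 - 21*k + 58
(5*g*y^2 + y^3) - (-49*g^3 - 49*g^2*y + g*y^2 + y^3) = 49*g^3 + 49*g^2*y + 4*g*y^2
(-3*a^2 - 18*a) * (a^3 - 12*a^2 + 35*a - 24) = -3*a^5 + 18*a^4 + 111*a^3 - 558*a^2 + 432*a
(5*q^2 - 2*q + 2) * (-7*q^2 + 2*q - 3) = -35*q^4 + 24*q^3 - 33*q^2 + 10*q - 6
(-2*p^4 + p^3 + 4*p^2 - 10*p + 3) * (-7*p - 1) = 14*p^5 - 5*p^4 - 29*p^3 + 66*p^2 - 11*p - 3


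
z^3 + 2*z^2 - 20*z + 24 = (z - 2)^2*(z + 6)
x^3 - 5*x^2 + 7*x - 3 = (x - 3)*(x - 1)^2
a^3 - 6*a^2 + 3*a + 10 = (a - 5)*(a - 2)*(a + 1)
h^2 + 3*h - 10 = (h - 2)*(h + 5)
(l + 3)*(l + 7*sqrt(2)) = l^2 + 3*l + 7*sqrt(2)*l + 21*sqrt(2)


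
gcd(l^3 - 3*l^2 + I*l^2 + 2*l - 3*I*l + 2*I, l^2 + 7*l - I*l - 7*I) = 1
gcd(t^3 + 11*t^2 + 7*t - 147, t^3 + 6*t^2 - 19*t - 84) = t + 7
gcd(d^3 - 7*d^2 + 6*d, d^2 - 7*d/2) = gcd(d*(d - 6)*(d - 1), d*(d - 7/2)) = d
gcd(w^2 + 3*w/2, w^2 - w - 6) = 1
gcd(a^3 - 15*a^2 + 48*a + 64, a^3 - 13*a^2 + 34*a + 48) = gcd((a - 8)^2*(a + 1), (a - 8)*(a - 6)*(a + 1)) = a^2 - 7*a - 8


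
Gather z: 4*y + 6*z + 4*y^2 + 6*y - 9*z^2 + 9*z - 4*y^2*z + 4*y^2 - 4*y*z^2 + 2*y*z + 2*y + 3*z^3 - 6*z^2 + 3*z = 8*y^2 + 12*y + 3*z^3 + z^2*(-4*y - 15) + z*(-4*y^2 + 2*y + 18)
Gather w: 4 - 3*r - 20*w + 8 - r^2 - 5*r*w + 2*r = -r^2 - r + w*(-5*r - 20) + 12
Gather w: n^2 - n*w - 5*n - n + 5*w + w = n^2 - 6*n + w*(6 - n)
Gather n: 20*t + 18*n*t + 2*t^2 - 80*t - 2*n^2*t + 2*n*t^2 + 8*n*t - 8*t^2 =-2*n^2*t + n*(2*t^2 + 26*t) - 6*t^2 - 60*t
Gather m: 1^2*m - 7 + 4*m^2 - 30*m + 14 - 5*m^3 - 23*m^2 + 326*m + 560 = -5*m^3 - 19*m^2 + 297*m + 567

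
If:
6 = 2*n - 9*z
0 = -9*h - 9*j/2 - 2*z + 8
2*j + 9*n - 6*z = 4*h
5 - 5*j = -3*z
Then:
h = 275/358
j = 101/179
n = -48/179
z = -130/179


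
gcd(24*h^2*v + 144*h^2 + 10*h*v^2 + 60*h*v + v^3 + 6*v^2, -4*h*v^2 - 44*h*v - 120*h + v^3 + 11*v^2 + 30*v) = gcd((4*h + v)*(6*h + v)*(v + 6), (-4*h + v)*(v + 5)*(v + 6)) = v + 6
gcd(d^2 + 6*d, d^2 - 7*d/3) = d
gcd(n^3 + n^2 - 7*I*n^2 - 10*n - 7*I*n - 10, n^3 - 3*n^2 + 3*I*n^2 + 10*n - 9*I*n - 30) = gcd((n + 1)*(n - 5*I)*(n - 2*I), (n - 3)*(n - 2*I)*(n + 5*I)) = n - 2*I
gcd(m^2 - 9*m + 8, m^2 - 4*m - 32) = m - 8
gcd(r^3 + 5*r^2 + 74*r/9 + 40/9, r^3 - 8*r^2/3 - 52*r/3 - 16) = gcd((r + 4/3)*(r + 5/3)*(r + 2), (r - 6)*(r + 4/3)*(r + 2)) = r^2 + 10*r/3 + 8/3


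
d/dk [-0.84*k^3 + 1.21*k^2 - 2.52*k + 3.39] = -2.52*k^2 + 2.42*k - 2.52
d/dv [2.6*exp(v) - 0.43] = 2.6*exp(v)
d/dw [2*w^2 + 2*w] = 4*w + 2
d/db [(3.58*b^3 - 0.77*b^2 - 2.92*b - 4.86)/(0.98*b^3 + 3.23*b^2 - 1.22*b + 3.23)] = (12.318*b^4 - 3.012*b^3 + 59.3496*b^2 + 26.4214*b - 15.3608)/(0.9604*b^6 + 6.3308*b^5 + 8.0417*b^4 - 1.5504*b^3 + 22.3542*b^2 - 7.8812*b + 10.4329)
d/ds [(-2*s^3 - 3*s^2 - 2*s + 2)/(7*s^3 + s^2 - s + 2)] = (19*s^4 + 32*s^3 - 49*s^2 - 16*s - 2)/(49*s^6 + 14*s^5 - 13*s^4 + 26*s^3 + 5*s^2 - 4*s + 4)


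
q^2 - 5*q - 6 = (q - 6)*(q + 1)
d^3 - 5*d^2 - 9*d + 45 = (d - 5)*(d - 3)*(d + 3)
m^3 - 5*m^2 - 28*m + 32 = (m - 8)*(m - 1)*(m + 4)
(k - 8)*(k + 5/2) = k^2 - 11*k/2 - 20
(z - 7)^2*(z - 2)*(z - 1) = z^4 - 17*z^3 + 93*z^2 - 175*z + 98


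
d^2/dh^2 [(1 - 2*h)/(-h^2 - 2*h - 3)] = 2*(4*(h + 1)^2*(2*h - 1) - 3*(2*h + 1)*(h^2 + 2*h + 3))/(h^2 + 2*h + 3)^3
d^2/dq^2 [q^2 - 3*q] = 2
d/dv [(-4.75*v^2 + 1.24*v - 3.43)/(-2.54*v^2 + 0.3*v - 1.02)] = (1.7246*v^2 - 7.7344*v - 0.2358)/(6.4516*v^4 - 1.524*v^3 + 5.2716*v^2 - 0.612*v + 1.0404)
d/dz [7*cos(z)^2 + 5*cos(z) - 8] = -(14*cos(z) + 5)*sin(z)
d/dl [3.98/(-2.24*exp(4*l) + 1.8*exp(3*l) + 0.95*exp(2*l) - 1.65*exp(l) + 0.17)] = (35.6608*exp(3*l) - 21.492*exp(2*l) - 7.562*exp(l) + 6.567)*exp(l)/(-2.24*exp(4*l) + 1.8*exp(3*l) + 0.95*exp(2*l) - 1.65*exp(l) + 0.17)^2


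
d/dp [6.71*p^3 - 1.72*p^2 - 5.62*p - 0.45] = 20.13*p^2 - 3.44*p - 5.62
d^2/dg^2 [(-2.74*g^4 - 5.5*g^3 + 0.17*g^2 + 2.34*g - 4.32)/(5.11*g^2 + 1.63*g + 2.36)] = (-143.094308*g^6 - 136.933692*g^5 - 241.93926*g^4 + 54.1586539999998*g^3 - 999.199272*g^2 - 569.00904*g + 65.129968)/(133.432831*g^6 + 127.688169*g^5 + 225.603945*g^4 + 122.273635*g^3 + 104.19282*g^2 + 27.235344*g + 13.144256)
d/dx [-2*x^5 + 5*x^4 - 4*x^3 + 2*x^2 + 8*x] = -10*x^4 + 20*x^3 - 12*x^2 + 4*x + 8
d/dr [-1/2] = 0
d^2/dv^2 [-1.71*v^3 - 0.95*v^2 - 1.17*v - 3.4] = -10.26*v - 1.9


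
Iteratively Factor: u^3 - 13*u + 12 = (u + 4)*(u^2 - 4*u + 3) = (u - 3)*(u + 4)*(u - 1)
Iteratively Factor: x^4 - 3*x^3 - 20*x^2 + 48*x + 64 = (x + 1)*(x^3 - 4*x^2 - 16*x + 64) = (x - 4)*(x + 1)*(x^2 - 16) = (x - 4)^2*(x + 1)*(x + 4)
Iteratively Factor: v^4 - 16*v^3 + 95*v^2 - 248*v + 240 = (v - 4)*(v^3 - 12*v^2 + 47*v - 60) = (v - 4)^2*(v^2 - 8*v + 15) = (v - 5)*(v - 4)^2*(v - 3)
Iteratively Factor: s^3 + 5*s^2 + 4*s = (s)*(s^2 + 5*s + 4) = s*(s + 4)*(s + 1)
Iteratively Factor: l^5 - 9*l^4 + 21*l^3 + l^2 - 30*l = (l - 2)*(l^4 - 7*l^3 + 7*l^2 + 15*l) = (l - 2)*(l + 1)*(l^3 - 8*l^2 + 15*l) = (l - 3)*(l - 2)*(l + 1)*(l^2 - 5*l) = (l - 5)*(l - 3)*(l - 2)*(l + 1)*(l)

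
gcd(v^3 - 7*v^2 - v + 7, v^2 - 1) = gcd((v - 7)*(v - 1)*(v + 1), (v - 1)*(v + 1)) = v^2 - 1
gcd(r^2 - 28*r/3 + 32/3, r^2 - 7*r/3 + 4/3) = r - 4/3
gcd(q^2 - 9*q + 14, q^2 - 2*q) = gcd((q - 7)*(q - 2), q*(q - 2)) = q - 2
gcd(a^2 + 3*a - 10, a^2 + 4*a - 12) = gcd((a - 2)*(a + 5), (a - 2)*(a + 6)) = a - 2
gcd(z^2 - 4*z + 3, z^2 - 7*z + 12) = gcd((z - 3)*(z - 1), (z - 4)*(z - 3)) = z - 3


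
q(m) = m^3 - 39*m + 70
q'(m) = 3*m^2 - 39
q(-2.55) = 152.87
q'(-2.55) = -19.49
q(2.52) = -12.28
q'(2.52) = -19.95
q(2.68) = -15.27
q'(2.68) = -17.45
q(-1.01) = 108.36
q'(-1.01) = -35.94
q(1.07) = 29.50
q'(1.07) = -35.57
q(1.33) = 20.48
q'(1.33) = -33.69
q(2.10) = -2.64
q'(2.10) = -25.77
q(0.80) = 39.31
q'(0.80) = -37.08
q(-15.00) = -2720.00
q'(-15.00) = 636.00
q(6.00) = 52.00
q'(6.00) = 69.00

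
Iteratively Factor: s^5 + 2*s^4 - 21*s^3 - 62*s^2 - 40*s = (s - 5)*(s^4 + 7*s^3 + 14*s^2 + 8*s) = s*(s - 5)*(s^3 + 7*s^2 + 14*s + 8) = s*(s - 5)*(s + 2)*(s^2 + 5*s + 4) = s*(s - 5)*(s + 2)*(s + 4)*(s + 1)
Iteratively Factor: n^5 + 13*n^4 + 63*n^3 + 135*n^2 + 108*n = (n + 3)*(n^4 + 10*n^3 + 33*n^2 + 36*n) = (n + 3)^2*(n^3 + 7*n^2 + 12*n) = (n + 3)^3*(n^2 + 4*n) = n*(n + 3)^3*(n + 4)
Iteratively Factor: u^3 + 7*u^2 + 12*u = (u + 4)*(u^2 + 3*u) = (u + 3)*(u + 4)*(u)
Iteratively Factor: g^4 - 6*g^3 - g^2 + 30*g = (g)*(g^3 - 6*g^2 - g + 30) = g*(g + 2)*(g^2 - 8*g + 15) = g*(g - 3)*(g + 2)*(g - 5)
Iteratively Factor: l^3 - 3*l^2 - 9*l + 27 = (l - 3)*(l^2 - 9) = (l - 3)*(l + 3)*(l - 3)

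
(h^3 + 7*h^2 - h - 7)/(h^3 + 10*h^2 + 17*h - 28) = (h + 1)/(h + 4)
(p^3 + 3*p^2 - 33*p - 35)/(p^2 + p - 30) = (p^2 + 8*p + 7)/(p + 6)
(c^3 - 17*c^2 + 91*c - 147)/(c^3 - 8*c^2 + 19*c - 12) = (c^2 - 14*c + 49)/(c^2 - 5*c + 4)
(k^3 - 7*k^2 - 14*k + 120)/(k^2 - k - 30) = (k^2 - k - 20)/(k + 5)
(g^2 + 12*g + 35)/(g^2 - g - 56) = (g + 5)/(g - 8)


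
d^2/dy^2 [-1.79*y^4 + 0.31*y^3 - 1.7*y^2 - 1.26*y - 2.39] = -21.48*y^2 + 1.86*y - 3.4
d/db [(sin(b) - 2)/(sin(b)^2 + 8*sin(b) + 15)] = (4*sin(b) + cos(b)^2 + 30)*cos(b)/(sin(b)^2 + 8*sin(b) + 15)^2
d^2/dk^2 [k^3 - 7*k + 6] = 6*k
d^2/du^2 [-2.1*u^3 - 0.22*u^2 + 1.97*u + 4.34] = -12.6*u - 0.44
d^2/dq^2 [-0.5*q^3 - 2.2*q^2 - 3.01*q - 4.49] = -3.0*q - 4.4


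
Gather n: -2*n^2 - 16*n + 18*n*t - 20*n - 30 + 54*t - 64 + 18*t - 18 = -2*n^2 + n*(18*t - 36) + 72*t - 112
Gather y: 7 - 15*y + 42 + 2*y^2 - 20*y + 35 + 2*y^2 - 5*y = 4*y^2 - 40*y + 84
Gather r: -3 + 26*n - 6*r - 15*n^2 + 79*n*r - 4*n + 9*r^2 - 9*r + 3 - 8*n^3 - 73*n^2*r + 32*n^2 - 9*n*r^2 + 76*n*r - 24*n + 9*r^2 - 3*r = -8*n^3 + 17*n^2 - 2*n + r^2*(18 - 9*n) + r*(-73*n^2 + 155*n - 18)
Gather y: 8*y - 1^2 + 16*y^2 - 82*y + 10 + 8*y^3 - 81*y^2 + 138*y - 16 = 8*y^3 - 65*y^2 + 64*y - 7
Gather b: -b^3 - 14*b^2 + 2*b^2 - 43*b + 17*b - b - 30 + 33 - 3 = -b^3 - 12*b^2 - 27*b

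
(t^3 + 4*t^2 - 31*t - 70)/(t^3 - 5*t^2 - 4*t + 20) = (t + 7)/(t - 2)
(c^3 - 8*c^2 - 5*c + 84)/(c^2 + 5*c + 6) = (c^2 - 11*c + 28)/(c + 2)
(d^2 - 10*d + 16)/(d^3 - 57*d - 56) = (d - 2)/(d^2 + 8*d + 7)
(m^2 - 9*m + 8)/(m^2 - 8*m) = (m - 1)/m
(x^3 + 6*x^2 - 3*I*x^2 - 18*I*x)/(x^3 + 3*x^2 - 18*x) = (x - 3*I)/(x - 3)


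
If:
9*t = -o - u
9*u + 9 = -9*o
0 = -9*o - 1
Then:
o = -1/9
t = 1/9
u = -8/9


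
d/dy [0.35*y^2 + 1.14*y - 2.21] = 0.7*y + 1.14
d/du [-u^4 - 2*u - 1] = -4*u^3 - 2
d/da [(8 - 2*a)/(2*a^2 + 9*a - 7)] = 2*(2*a^2 - 16*a - 29)/(4*a^4 + 36*a^3 + 53*a^2 - 126*a + 49)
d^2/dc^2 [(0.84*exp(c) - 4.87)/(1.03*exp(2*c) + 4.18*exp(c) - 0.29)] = (0.891156*exp(4*c) - 24.282868*exp(3*c) - 61.396446*exp(2*c) - 89.891016*exp(c) - 5.83277)*exp(c)/(1.092727*exp(6*c) + 13.303686*exp(5*c) + 53.066733*exp(4*c) + 65.543236*exp(3*c) - 14.941119*exp(2*c) + 1.054614*exp(c) - 0.024389)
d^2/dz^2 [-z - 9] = 0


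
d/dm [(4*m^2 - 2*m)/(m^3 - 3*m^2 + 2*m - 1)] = 2*(-2*m^4 + 2*m^3 + m^2 - 4*m + 1)/(m^6 - 6*m^5 + 13*m^4 - 14*m^3 + 10*m^2 - 4*m + 1)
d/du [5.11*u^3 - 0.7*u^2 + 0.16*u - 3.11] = 15.33*u^2 - 1.4*u + 0.16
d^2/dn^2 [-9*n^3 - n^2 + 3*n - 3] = -54*n - 2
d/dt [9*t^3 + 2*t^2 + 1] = t*(27*t + 4)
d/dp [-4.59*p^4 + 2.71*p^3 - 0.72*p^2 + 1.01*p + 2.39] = -18.36*p^3 + 8.13*p^2 - 1.44*p + 1.01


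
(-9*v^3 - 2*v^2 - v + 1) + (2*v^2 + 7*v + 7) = -9*v^3 + 6*v + 8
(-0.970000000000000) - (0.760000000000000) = -1.73000000000000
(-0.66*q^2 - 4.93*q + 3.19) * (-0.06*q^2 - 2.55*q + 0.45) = 0.0396*q^4 + 1.9788*q^3 + 12.0831*q^2 - 10.353*q + 1.4355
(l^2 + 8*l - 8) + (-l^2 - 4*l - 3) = 4*l - 11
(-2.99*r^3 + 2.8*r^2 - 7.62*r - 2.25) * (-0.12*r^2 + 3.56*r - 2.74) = 0.3588*r^5 - 10.9804*r^4 + 19.075*r^3 - 34.5292*r^2 + 12.8688*r + 6.165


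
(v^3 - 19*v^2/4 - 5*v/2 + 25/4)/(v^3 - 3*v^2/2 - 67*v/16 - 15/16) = 4*(v^2 - 6*v + 5)/(4*v^2 - 11*v - 3)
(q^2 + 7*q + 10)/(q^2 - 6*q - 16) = (q + 5)/(q - 8)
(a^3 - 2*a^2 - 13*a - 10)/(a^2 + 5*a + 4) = (a^2 - 3*a - 10)/(a + 4)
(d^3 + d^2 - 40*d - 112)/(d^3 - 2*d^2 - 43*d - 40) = (-d^3 - d^2 + 40*d + 112)/(-d^3 + 2*d^2 + 43*d + 40)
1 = 1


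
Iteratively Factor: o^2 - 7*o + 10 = (o - 5)*(o - 2)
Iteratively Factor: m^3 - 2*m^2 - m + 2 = (m + 1)*(m^2 - 3*m + 2) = (m - 2)*(m + 1)*(m - 1)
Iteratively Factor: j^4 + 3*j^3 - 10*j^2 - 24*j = (j - 3)*(j^3 + 6*j^2 + 8*j) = (j - 3)*(j + 2)*(j^2 + 4*j) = (j - 3)*(j + 2)*(j + 4)*(j)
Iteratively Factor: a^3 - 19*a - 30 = (a + 3)*(a^2 - 3*a - 10) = (a - 5)*(a + 3)*(a + 2)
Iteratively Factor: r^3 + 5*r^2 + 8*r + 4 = (r + 1)*(r^2 + 4*r + 4) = (r + 1)*(r + 2)*(r + 2)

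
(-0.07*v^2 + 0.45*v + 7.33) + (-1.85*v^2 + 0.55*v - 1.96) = -1.92*v^2 + 1.0*v + 5.37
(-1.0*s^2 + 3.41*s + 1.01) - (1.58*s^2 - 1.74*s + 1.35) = -2.58*s^2 + 5.15*s - 0.34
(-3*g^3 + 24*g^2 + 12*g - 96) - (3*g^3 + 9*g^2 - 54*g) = -6*g^3 + 15*g^2 + 66*g - 96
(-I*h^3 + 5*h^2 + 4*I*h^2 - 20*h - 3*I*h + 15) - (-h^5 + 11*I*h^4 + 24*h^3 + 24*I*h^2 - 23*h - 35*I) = h^5 - 11*I*h^4 - 24*h^3 - I*h^3 + 5*h^2 - 20*I*h^2 + 3*h - 3*I*h + 15 + 35*I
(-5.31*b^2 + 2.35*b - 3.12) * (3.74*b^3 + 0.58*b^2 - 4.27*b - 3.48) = -19.8594*b^5 + 5.7092*b^4 + 12.3679*b^3 + 6.6347*b^2 + 5.1444*b + 10.8576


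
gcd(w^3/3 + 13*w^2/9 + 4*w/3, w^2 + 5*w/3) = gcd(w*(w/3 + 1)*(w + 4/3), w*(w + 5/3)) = w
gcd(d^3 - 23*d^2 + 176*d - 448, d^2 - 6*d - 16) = d - 8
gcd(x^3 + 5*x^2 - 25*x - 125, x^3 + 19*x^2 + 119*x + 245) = x + 5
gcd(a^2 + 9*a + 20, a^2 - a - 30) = a + 5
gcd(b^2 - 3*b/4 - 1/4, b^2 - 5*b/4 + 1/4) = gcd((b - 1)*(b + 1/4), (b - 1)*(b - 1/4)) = b - 1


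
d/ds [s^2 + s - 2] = 2*s + 1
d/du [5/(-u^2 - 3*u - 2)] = 5*(2*u + 3)/(u^2 + 3*u + 2)^2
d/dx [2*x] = 2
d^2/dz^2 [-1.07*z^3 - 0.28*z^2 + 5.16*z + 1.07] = -6.42*z - 0.56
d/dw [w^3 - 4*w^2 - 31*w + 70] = 3*w^2 - 8*w - 31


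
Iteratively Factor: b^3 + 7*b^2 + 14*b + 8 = (b + 4)*(b^2 + 3*b + 2) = (b + 2)*(b + 4)*(b + 1)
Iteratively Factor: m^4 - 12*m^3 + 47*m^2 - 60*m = (m - 3)*(m^3 - 9*m^2 + 20*m) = m*(m - 3)*(m^2 - 9*m + 20) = m*(m - 4)*(m - 3)*(m - 5)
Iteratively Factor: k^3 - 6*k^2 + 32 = (k - 4)*(k^2 - 2*k - 8) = (k - 4)*(k + 2)*(k - 4)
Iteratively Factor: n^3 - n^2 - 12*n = (n + 3)*(n^2 - 4*n) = (n - 4)*(n + 3)*(n)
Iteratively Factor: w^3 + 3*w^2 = (w + 3)*(w^2) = w*(w + 3)*(w)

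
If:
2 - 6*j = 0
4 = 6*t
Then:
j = 1/3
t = 2/3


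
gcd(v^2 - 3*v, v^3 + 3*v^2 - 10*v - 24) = v - 3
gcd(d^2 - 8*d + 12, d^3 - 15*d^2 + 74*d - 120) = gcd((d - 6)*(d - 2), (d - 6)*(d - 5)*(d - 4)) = d - 6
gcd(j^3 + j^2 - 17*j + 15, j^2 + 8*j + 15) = j + 5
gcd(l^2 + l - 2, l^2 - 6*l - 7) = 1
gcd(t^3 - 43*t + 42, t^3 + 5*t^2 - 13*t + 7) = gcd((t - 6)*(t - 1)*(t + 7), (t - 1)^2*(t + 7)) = t^2 + 6*t - 7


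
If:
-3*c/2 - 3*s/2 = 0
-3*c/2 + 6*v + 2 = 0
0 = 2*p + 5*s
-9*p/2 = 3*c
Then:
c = 0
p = 0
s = 0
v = -1/3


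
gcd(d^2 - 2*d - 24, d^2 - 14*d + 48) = d - 6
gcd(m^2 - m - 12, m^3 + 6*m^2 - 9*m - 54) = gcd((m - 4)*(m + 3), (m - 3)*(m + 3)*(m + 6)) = m + 3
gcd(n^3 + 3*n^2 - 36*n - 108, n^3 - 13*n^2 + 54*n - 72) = n - 6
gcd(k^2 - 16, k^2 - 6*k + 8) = k - 4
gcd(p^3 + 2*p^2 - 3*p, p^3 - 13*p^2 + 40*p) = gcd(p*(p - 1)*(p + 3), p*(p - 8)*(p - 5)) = p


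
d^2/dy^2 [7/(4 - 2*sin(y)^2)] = 7*(2*sin(y)^4 + sin(y)^2 - 2)/(sin(y)^2 - 2)^3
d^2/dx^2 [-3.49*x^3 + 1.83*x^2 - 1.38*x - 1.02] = 3.66 - 20.94*x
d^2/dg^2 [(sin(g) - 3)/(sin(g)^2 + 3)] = (-9*sin(g)^5 + 12*sin(g)^4 - 54*sin(g)^2 - 7*sin(g) - 15*sin(3*g)/2 + sin(5*g)/2 + 18)/(sin(g)^2 + 3)^3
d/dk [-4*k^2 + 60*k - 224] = 60 - 8*k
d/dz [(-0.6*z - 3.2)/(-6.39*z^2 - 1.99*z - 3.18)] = (3.834*z^2 + 1.194*z - (0.6*z + 3.2)*(12.78*z + 1.99) + 1.908)/(6.39*z^2 + 1.99*z + 3.18)^2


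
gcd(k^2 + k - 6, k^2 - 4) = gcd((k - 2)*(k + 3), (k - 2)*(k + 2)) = k - 2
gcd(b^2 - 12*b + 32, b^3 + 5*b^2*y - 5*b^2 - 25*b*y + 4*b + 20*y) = b - 4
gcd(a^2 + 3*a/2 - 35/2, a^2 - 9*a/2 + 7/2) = a - 7/2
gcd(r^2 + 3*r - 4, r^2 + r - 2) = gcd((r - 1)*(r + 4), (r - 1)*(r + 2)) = r - 1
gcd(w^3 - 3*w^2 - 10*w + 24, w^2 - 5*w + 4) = w - 4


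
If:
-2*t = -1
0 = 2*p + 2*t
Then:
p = -1/2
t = 1/2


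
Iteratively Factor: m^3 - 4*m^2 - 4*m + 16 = (m + 2)*(m^2 - 6*m + 8) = (m - 4)*(m + 2)*(m - 2)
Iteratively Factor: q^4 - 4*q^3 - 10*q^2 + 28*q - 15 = (q - 1)*(q^3 - 3*q^2 - 13*q + 15) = (q - 1)^2*(q^2 - 2*q - 15) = (q - 5)*(q - 1)^2*(q + 3)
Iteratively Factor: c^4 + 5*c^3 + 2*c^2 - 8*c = (c + 2)*(c^3 + 3*c^2 - 4*c) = (c + 2)*(c + 4)*(c^2 - c) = (c - 1)*(c + 2)*(c + 4)*(c)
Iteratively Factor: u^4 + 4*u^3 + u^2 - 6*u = (u)*(u^3 + 4*u^2 + u - 6) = u*(u - 1)*(u^2 + 5*u + 6) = u*(u - 1)*(u + 3)*(u + 2)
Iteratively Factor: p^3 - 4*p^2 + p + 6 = (p - 3)*(p^2 - p - 2) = (p - 3)*(p + 1)*(p - 2)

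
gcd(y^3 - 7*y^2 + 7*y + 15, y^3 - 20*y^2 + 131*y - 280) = y - 5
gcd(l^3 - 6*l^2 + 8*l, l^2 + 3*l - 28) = l - 4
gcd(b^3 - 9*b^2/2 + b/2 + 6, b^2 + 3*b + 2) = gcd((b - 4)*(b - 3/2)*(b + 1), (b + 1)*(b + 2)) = b + 1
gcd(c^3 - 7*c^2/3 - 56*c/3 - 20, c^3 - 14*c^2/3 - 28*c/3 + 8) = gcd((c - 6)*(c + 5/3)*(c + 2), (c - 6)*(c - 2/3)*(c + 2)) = c^2 - 4*c - 12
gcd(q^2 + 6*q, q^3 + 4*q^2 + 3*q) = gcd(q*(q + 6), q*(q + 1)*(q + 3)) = q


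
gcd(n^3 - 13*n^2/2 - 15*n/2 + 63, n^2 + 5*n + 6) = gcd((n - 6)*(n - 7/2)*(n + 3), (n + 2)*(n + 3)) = n + 3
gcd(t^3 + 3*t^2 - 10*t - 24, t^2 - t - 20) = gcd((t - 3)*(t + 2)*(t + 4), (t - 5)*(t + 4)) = t + 4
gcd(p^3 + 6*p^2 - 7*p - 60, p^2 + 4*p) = p + 4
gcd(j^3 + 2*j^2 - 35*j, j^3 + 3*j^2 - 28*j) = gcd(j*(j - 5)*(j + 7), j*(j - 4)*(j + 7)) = j^2 + 7*j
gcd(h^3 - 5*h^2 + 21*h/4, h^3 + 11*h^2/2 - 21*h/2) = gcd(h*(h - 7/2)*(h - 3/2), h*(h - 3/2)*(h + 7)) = h^2 - 3*h/2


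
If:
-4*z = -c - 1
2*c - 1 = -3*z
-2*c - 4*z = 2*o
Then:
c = 1/11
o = -7/11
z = 3/11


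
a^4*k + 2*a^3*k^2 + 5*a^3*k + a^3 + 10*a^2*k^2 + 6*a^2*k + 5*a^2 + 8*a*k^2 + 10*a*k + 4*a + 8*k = (a + 1)*(a + 4)*(a + 2*k)*(a*k + 1)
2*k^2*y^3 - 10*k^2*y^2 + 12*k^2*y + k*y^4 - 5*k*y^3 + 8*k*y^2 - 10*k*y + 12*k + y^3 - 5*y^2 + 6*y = (2*k + y)*(y - 3)*(y - 2)*(k*y + 1)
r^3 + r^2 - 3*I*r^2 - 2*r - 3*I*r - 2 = (r + 1)*(r - 2*I)*(r - I)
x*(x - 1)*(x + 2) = x^3 + x^2 - 2*x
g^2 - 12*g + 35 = (g - 7)*(g - 5)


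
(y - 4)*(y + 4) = y^2 - 16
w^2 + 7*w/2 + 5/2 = (w + 1)*(w + 5/2)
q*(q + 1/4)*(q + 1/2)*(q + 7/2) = q^4 + 17*q^3/4 + 11*q^2/4 + 7*q/16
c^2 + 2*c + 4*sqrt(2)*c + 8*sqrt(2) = (c + 2)*(c + 4*sqrt(2))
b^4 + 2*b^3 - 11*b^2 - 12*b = b*(b - 3)*(b + 1)*(b + 4)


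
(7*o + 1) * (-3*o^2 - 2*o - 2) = -21*o^3 - 17*o^2 - 16*o - 2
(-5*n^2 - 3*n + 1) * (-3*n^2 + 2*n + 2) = 15*n^4 - n^3 - 19*n^2 - 4*n + 2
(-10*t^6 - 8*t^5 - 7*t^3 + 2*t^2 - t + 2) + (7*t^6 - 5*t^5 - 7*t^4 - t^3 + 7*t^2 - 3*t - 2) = -3*t^6 - 13*t^5 - 7*t^4 - 8*t^3 + 9*t^2 - 4*t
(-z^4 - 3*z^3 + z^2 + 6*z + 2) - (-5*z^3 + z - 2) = -z^4 + 2*z^3 + z^2 + 5*z + 4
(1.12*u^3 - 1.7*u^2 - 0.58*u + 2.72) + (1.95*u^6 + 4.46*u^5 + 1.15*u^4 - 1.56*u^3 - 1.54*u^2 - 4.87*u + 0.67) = 1.95*u^6 + 4.46*u^5 + 1.15*u^4 - 0.44*u^3 - 3.24*u^2 - 5.45*u + 3.39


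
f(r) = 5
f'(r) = 0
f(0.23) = 5.00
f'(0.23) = 0.00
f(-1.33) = 5.00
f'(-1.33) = 0.00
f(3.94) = 5.00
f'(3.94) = 0.00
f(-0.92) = 5.00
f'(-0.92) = 0.00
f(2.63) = 5.00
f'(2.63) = 0.00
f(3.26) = 5.00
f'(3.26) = 0.00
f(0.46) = 5.00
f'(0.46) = 0.00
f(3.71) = 5.00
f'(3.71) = 0.00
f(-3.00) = 5.00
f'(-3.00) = 0.00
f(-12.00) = 5.00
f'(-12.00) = 0.00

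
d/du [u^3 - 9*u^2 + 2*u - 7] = 3*u^2 - 18*u + 2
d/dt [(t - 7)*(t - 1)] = 2*t - 8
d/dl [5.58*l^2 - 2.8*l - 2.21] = 11.16*l - 2.8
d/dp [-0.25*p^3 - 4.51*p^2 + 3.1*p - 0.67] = -0.75*p^2 - 9.02*p + 3.1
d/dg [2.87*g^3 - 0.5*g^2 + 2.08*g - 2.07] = 8.61*g^2 - 1.0*g + 2.08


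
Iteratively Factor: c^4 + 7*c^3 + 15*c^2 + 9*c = (c + 3)*(c^3 + 4*c^2 + 3*c) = (c + 1)*(c + 3)*(c^2 + 3*c) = (c + 1)*(c + 3)^2*(c)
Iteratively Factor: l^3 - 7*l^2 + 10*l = (l - 5)*(l^2 - 2*l) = (l - 5)*(l - 2)*(l)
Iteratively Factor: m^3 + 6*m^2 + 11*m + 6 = (m + 3)*(m^2 + 3*m + 2) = (m + 2)*(m + 3)*(m + 1)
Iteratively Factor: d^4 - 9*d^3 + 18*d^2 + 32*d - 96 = (d + 2)*(d^3 - 11*d^2 + 40*d - 48) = (d - 3)*(d + 2)*(d^2 - 8*d + 16) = (d - 4)*(d - 3)*(d + 2)*(d - 4)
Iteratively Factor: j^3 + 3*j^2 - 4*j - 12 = (j + 2)*(j^2 + j - 6) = (j + 2)*(j + 3)*(j - 2)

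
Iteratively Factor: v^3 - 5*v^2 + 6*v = (v - 2)*(v^2 - 3*v) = v*(v - 2)*(v - 3)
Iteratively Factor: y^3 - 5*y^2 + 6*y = (y - 3)*(y^2 - 2*y) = (y - 3)*(y - 2)*(y)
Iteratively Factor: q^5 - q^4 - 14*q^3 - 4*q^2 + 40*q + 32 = (q + 1)*(q^4 - 2*q^3 - 12*q^2 + 8*q + 32) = (q - 2)*(q + 1)*(q^3 - 12*q - 16) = (q - 2)*(q + 1)*(q + 2)*(q^2 - 2*q - 8) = (q - 4)*(q - 2)*(q + 1)*(q + 2)*(q + 2)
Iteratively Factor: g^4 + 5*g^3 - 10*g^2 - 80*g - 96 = (g + 2)*(g^3 + 3*g^2 - 16*g - 48) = (g - 4)*(g + 2)*(g^2 + 7*g + 12) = (g - 4)*(g + 2)*(g + 3)*(g + 4)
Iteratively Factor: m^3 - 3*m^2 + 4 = (m + 1)*(m^2 - 4*m + 4) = (m - 2)*(m + 1)*(m - 2)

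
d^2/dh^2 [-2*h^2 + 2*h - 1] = -4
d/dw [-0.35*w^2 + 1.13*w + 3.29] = 1.13 - 0.7*w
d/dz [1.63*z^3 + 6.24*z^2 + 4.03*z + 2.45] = 4.89*z^2 + 12.48*z + 4.03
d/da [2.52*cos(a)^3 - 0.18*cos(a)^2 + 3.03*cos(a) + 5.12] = (-7.56*cos(a)^2 + 0.36*cos(a) - 3.03)*sin(a)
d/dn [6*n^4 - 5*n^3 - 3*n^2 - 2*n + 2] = 24*n^3 - 15*n^2 - 6*n - 2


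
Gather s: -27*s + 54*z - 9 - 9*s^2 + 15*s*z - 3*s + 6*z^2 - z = -9*s^2 + s*(15*z - 30) + 6*z^2 + 53*z - 9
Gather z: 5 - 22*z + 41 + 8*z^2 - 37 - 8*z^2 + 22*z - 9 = 0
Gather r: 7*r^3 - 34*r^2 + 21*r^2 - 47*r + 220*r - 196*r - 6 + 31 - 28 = 7*r^3 - 13*r^2 - 23*r - 3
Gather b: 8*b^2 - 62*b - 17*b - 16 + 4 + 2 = 8*b^2 - 79*b - 10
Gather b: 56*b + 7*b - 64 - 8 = 63*b - 72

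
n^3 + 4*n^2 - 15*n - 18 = (n - 3)*(n + 1)*(n + 6)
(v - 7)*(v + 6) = v^2 - v - 42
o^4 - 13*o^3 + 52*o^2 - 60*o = o*(o - 6)*(o - 5)*(o - 2)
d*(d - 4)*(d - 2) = d^3 - 6*d^2 + 8*d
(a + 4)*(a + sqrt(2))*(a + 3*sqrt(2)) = a^3 + 4*a^2 + 4*sqrt(2)*a^2 + 6*a + 16*sqrt(2)*a + 24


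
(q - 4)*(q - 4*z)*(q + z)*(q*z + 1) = q^4*z - 3*q^3*z^2 - 4*q^3*z + q^3 - 4*q^2*z^3 + 12*q^2*z^2 - 3*q^2*z - 4*q^2 + 16*q*z^3 - 4*q*z^2 + 12*q*z + 16*z^2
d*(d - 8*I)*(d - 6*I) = d^3 - 14*I*d^2 - 48*d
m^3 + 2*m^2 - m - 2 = (m - 1)*(m + 1)*(m + 2)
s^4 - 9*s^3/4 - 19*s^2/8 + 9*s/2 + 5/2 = (s - 2)^2*(s + 1/2)*(s + 5/4)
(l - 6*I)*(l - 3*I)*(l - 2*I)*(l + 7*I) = l^4 - 4*I*l^3 + 41*l^2 - 216*I*l - 252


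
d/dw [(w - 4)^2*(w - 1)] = 3*(w - 4)*(w - 2)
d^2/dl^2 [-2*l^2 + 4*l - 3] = -4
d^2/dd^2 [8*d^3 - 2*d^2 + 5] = 48*d - 4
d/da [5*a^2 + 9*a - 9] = 10*a + 9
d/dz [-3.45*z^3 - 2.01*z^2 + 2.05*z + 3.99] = -10.35*z^2 - 4.02*z + 2.05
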